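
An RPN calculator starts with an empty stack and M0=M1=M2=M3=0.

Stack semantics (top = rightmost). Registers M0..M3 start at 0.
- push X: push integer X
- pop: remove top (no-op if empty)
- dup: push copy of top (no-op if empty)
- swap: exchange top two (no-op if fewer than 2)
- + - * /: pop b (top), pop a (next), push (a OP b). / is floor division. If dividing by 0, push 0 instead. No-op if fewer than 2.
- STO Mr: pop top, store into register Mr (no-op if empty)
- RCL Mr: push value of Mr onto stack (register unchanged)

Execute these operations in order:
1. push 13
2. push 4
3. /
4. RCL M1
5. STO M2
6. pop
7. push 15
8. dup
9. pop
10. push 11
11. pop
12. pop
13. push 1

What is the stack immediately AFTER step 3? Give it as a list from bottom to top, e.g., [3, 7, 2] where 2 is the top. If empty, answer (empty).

After op 1 (push 13): stack=[13] mem=[0,0,0,0]
After op 2 (push 4): stack=[13,4] mem=[0,0,0,0]
After op 3 (/): stack=[3] mem=[0,0,0,0]

[3]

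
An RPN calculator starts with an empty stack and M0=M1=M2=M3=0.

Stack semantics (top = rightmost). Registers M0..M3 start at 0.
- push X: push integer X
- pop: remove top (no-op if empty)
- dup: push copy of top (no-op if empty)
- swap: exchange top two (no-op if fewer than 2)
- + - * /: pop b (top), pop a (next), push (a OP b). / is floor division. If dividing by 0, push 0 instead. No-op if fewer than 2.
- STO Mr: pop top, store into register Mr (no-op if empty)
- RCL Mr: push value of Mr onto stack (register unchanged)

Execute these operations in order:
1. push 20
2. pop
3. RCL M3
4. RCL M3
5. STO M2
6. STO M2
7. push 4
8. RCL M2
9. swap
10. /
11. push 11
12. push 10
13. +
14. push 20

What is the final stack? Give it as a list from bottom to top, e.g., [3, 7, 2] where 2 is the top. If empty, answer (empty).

Answer: [0, 21, 20]

Derivation:
After op 1 (push 20): stack=[20] mem=[0,0,0,0]
After op 2 (pop): stack=[empty] mem=[0,0,0,0]
After op 3 (RCL M3): stack=[0] mem=[0,0,0,0]
After op 4 (RCL M3): stack=[0,0] mem=[0,0,0,0]
After op 5 (STO M2): stack=[0] mem=[0,0,0,0]
After op 6 (STO M2): stack=[empty] mem=[0,0,0,0]
After op 7 (push 4): stack=[4] mem=[0,0,0,0]
After op 8 (RCL M2): stack=[4,0] mem=[0,0,0,0]
After op 9 (swap): stack=[0,4] mem=[0,0,0,0]
After op 10 (/): stack=[0] mem=[0,0,0,0]
After op 11 (push 11): stack=[0,11] mem=[0,0,0,0]
After op 12 (push 10): stack=[0,11,10] mem=[0,0,0,0]
After op 13 (+): stack=[0,21] mem=[0,0,0,0]
After op 14 (push 20): stack=[0,21,20] mem=[0,0,0,0]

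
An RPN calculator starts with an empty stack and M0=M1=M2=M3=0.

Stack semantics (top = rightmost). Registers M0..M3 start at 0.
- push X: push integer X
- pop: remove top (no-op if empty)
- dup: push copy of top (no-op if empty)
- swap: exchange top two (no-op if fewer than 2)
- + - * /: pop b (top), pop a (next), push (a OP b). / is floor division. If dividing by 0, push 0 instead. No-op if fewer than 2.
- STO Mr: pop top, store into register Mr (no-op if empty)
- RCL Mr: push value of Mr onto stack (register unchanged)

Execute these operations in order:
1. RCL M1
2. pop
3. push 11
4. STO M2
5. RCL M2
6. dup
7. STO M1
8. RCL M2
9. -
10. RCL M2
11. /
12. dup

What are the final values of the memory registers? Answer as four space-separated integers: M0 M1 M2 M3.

Answer: 0 11 11 0

Derivation:
After op 1 (RCL M1): stack=[0] mem=[0,0,0,0]
After op 2 (pop): stack=[empty] mem=[0,0,0,0]
After op 3 (push 11): stack=[11] mem=[0,0,0,0]
After op 4 (STO M2): stack=[empty] mem=[0,0,11,0]
After op 5 (RCL M2): stack=[11] mem=[0,0,11,0]
After op 6 (dup): stack=[11,11] mem=[0,0,11,0]
After op 7 (STO M1): stack=[11] mem=[0,11,11,0]
After op 8 (RCL M2): stack=[11,11] mem=[0,11,11,0]
After op 9 (-): stack=[0] mem=[0,11,11,0]
After op 10 (RCL M2): stack=[0,11] mem=[0,11,11,0]
After op 11 (/): stack=[0] mem=[0,11,11,0]
After op 12 (dup): stack=[0,0] mem=[0,11,11,0]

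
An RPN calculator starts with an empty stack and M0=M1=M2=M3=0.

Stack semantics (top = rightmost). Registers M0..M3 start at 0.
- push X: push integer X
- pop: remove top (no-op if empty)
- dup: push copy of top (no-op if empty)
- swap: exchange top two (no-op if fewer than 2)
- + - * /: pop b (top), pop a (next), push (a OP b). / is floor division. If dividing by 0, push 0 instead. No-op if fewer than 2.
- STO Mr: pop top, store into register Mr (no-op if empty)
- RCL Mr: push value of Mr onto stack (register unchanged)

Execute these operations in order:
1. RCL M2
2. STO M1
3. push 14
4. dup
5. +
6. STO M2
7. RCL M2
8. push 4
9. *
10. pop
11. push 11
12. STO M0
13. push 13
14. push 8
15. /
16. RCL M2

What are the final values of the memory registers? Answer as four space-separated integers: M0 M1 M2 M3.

After op 1 (RCL M2): stack=[0] mem=[0,0,0,0]
After op 2 (STO M1): stack=[empty] mem=[0,0,0,0]
After op 3 (push 14): stack=[14] mem=[0,0,0,0]
After op 4 (dup): stack=[14,14] mem=[0,0,0,0]
After op 5 (+): stack=[28] mem=[0,0,0,0]
After op 6 (STO M2): stack=[empty] mem=[0,0,28,0]
After op 7 (RCL M2): stack=[28] mem=[0,0,28,0]
After op 8 (push 4): stack=[28,4] mem=[0,0,28,0]
After op 9 (*): stack=[112] mem=[0,0,28,0]
After op 10 (pop): stack=[empty] mem=[0,0,28,0]
After op 11 (push 11): stack=[11] mem=[0,0,28,0]
After op 12 (STO M0): stack=[empty] mem=[11,0,28,0]
After op 13 (push 13): stack=[13] mem=[11,0,28,0]
After op 14 (push 8): stack=[13,8] mem=[11,0,28,0]
After op 15 (/): stack=[1] mem=[11,0,28,0]
After op 16 (RCL M2): stack=[1,28] mem=[11,0,28,0]

Answer: 11 0 28 0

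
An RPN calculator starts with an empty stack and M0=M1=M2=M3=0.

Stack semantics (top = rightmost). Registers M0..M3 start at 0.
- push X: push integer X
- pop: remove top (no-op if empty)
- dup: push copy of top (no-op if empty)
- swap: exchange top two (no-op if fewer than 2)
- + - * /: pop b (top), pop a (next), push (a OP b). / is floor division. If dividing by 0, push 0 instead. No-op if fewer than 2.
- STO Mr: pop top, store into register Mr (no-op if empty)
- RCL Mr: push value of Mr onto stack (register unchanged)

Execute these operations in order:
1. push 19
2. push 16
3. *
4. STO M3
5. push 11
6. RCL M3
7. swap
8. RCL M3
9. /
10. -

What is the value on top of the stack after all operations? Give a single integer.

Answer: 304

Derivation:
After op 1 (push 19): stack=[19] mem=[0,0,0,0]
After op 2 (push 16): stack=[19,16] mem=[0,0,0,0]
After op 3 (*): stack=[304] mem=[0,0,0,0]
After op 4 (STO M3): stack=[empty] mem=[0,0,0,304]
After op 5 (push 11): stack=[11] mem=[0,0,0,304]
After op 6 (RCL M3): stack=[11,304] mem=[0,0,0,304]
After op 7 (swap): stack=[304,11] mem=[0,0,0,304]
After op 8 (RCL M3): stack=[304,11,304] mem=[0,0,0,304]
After op 9 (/): stack=[304,0] mem=[0,0,0,304]
After op 10 (-): stack=[304] mem=[0,0,0,304]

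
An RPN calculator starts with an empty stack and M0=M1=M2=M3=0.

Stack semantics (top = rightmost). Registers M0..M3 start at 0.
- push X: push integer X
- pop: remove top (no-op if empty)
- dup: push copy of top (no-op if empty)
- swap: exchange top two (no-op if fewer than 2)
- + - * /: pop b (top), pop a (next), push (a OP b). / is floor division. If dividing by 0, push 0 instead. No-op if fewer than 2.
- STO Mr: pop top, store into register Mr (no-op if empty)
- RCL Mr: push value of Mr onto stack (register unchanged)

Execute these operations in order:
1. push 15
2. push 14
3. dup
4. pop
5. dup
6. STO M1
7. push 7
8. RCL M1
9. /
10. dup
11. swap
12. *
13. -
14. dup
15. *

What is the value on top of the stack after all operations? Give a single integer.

Answer: 196

Derivation:
After op 1 (push 15): stack=[15] mem=[0,0,0,0]
After op 2 (push 14): stack=[15,14] mem=[0,0,0,0]
After op 3 (dup): stack=[15,14,14] mem=[0,0,0,0]
After op 4 (pop): stack=[15,14] mem=[0,0,0,0]
After op 5 (dup): stack=[15,14,14] mem=[0,0,0,0]
After op 6 (STO M1): stack=[15,14] mem=[0,14,0,0]
After op 7 (push 7): stack=[15,14,7] mem=[0,14,0,0]
After op 8 (RCL M1): stack=[15,14,7,14] mem=[0,14,0,0]
After op 9 (/): stack=[15,14,0] mem=[0,14,0,0]
After op 10 (dup): stack=[15,14,0,0] mem=[0,14,0,0]
After op 11 (swap): stack=[15,14,0,0] mem=[0,14,0,0]
After op 12 (*): stack=[15,14,0] mem=[0,14,0,0]
After op 13 (-): stack=[15,14] mem=[0,14,0,0]
After op 14 (dup): stack=[15,14,14] mem=[0,14,0,0]
After op 15 (*): stack=[15,196] mem=[0,14,0,0]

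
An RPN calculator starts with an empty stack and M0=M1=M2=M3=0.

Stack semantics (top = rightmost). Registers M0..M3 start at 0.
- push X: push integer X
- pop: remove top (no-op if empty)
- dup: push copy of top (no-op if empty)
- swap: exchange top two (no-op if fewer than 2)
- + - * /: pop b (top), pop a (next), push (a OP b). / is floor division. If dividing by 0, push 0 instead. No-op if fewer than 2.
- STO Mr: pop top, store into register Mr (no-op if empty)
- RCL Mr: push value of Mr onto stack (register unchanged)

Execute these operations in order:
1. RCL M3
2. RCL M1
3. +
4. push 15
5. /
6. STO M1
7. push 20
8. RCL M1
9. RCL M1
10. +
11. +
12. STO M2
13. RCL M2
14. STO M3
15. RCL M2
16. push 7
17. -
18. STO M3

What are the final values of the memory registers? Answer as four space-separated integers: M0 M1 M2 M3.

After op 1 (RCL M3): stack=[0] mem=[0,0,0,0]
After op 2 (RCL M1): stack=[0,0] mem=[0,0,0,0]
After op 3 (+): stack=[0] mem=[0,0,0,0]
After op 4 (push 15): stack=[0,15] mem=[0,0,0,0]
After op 5 (/): stack=[0] mem=[0,0,0,0]
After op 6 (STO M1): stack=[empty] mem=[0,0,0,0]
After op 7 (push 20): stack=[20] mem=[0,0,0,0]
After op 8 (RCL M1): stack=[20,0] mem=[0,0,0,0]
After op 9 (RCL M1): stack=[20,0,0] mem=[0,0,0,0]
After op 10 (+): stack=[20,0] mem=[0,0,0,0]
After op 11 (+): stack=[20] mem=[0,0,0,0]
After op 12 (STO M2): stack=[empty] mem=[0,0,20,0]
After op 13 (RCL M2): stack=[20] mem=[0,0,20,0]
After op 14 (STO M3): stack=[empty] mem=[0,0,20,20]
After op 15 (RCL M2): stack=[20] mem=[0,0,20,20]
After op 16 (push 7): stack=[20,7] mem=[0,0,20,20]
After op 17 (-): stack=[13] mem=[0,0,20,20]
After op 18 (STO M3): stack=[empty] mem=[0,0,20,13]

Answer: 0 0 20 13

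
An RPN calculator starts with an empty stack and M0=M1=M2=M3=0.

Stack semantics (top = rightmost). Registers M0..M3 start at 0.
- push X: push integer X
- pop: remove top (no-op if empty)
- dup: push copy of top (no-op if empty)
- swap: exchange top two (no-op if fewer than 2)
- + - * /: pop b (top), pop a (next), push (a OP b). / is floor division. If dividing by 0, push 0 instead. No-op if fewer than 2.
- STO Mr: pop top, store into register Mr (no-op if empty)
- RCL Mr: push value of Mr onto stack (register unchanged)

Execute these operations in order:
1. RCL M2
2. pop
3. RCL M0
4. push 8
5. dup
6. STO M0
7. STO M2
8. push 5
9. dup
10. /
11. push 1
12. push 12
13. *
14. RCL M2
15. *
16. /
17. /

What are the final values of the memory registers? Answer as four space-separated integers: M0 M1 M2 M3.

After op 1 (RCL M2): stack=[0] mem=[0,0,0,0]
After op 2 (pop): stack=[empty] mem=[0,0,0,0]
After op 3 (RCL M0): stack=[0] mem=[0,0,0,0]
After op 4 (push 8): stack=[0,8] mem=[0,0,0,0]
After op 5 (dup): stack=[0,8,8] mem=[0,0,0,0]
After op 6 (STO M0): stack=[0,8] mem=[8,0,0,0]
After op 7 (STO M2): stack=[0] mem=[8,0,8,0]
After op 8 (push 5): stack=[0,5] mem=[8,0,8,0]
After op 9 (dup): stack=[0,5,5] mem=[8,0,8,0]
After op 10 (/): stack=[0,1] mem=[8,0,8,0]
After op 11 (push 1): stack=[0,1,1] mem=[8,0,8,0]
After op 12 (push 12): stack=[0,1,1,12] mem=[8,0,8,0]
After op 13 (*): stack=[0,1,12] mem=[8,0,8,0]
After op 14 (RCL M2): stack=[0,1,12,8] mem=[8,0,8,0]
After op 15 (*): stack=[0,1,96] mem=[8,0,8,0]
After op 16 (/): stack=[0,0] mem=[8,0,8,0]
After op 17 (/): stack=[0] mem=[8,0,8,0]

Answer: 8 0 8 0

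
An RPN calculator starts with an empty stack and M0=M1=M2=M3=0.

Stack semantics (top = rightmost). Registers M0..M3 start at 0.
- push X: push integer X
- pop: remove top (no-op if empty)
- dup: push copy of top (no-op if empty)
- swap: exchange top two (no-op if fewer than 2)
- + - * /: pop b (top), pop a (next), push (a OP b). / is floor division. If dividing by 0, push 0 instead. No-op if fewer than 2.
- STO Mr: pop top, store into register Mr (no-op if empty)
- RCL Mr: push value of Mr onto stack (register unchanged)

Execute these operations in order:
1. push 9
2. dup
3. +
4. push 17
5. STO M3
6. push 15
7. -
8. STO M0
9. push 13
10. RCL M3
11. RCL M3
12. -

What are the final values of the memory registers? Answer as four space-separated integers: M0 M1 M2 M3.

Answer: 3 0 0 17

Derivation:
After op 1 (push 9): stack=[9] mem=[0,0,0,0]
After op 2 (dup): stack=[9,9] mem=[0,0,0,0]
After op 3 (+): stack=[18] mem=[0,0,0,0]
After op 4 (push 17): stack=[18,17] mem=[0,0,0,0]
After op 5 (STO M3): stack=[18] mem=[0,0,0,17]
After op 6 (push 15): stack=[18,15] mem=[0,0,0,17]
After op 7 (-): stack=[3] mem=[0,0,0,17]
After op 8 (STO M0): stack=[empty] mem=[3,0,0,17]
After op 9 (push 13): stack=[13] mem=[3,0,0,17]
After op 10 (RCL M3): stack=[13,17] mem=[3,0,0,17]
After op 11 (RCL M3): stack=[13,17,17] mem=[3,0,0,17]
After op 12 (-): stack=[13,0] mem=[3,0,0,17]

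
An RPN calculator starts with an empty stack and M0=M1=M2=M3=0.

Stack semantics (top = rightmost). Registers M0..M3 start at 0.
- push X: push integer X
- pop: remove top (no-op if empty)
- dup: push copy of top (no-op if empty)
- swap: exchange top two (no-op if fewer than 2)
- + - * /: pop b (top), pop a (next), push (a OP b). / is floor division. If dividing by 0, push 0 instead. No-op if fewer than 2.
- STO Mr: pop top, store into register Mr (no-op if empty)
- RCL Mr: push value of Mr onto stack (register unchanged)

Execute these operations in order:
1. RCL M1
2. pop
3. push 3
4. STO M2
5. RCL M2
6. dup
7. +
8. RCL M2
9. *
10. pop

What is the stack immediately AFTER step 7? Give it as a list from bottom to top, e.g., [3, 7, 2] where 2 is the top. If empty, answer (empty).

After op 1 (RCL M1): stack=[0] mem=[0,0,0,0]
After op 2 (pop): stack=[empty] mem=[0,0,0,0]
After op 3 (push 3): stack=[3] mem=[0,0,0,0]
After op 4 (STO M2): stack=[empty] mem=[0,0,3,0]
After op 5 (RCL M2): stack=[3] mem=[0,0,3,0]
After op 6 (dup): stack=[3,3] mem=[0,0,3,0]
After op 7 (+): stack=[6] mem=[0,0,3,0]

[6]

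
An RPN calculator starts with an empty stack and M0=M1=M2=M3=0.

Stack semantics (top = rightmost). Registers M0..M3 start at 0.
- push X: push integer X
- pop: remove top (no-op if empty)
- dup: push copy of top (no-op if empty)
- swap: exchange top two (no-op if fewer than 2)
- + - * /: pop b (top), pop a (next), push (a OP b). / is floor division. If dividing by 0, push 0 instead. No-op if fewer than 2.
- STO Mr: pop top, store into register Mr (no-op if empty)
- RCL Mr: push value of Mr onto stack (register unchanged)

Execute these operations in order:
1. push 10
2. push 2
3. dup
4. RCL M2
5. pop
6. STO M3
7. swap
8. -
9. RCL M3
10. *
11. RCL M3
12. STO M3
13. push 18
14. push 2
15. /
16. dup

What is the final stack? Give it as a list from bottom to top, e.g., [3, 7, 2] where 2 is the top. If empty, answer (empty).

Answer: [-16, 9, 9]

Derivation:
After op 1 (push 10): stack=[10] mem=[0,0,0,0]
After op 2 (push 2): stack=[10,2] mem=[0,0,0,0]
After op 3 (dup): stack=[10,2,2] mem=[0,0,0,0]
After op 4 (RCL M2): stack=[10,2,2,0] mem=[0,0,0,0]
After op 5 (pop): stack=[10,2,2] mem=[0,0,0,0]
After op 6 (STO M3): stack=[10,2] mem=[0,0,0,2]
After op 7 (swap): stack=[2,10] mem=[0,0,0,2]
After op 8 (-): stack=[-8] mem=[0,0,0,2]
After op 9 (RCL M3): stack=[-8,2] mem=[0,0,0,2]
After op 10 (*): stack=[-16] mem=[0,0,0,2]
After op 11 (RCL M3): stack=[-16,2] mem=[0,0,0,2]
After op 12 (STO M3): stack=[-16] mem=[0,0,0,2]
After op 13 (push 18): stack=[-16,18] mem=[0,0,0,2]
After op 14 (push 2): stack=[-16,18,2] mem=[0,0,0,2]
After op 15 (/): stack=[-16,9] mem=[0,0,0,2]
After op 16 (dup): stack=[-16,9,9] mem=[0,0,0,2]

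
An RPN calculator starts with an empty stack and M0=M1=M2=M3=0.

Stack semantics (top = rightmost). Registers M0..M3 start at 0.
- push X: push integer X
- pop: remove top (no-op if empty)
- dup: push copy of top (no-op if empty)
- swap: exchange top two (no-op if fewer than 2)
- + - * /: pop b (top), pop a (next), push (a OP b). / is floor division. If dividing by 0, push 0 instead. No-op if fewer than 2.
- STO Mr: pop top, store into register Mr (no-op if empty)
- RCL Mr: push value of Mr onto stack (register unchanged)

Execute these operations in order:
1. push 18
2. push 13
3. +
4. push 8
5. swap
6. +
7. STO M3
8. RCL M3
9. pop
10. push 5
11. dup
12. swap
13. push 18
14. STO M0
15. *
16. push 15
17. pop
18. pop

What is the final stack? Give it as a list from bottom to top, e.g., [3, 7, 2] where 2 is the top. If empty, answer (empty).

Answer: (empty)

Derivation:
After op 1 (push 18): stack=[18] mem=[0,0,0,0]
After op 2 (push 13): stack=[18,13] mem=[0,0,0,0]
After op 3 (+): stack=[31] mem=[0,0,0,0]
After op 4 (push 8): stack=[31,8] mem=[0,0,0,0]
After op 5 (swap): stack=[8,31] mem=[0,0,0,0]
After op 6 (+): stack=[39] mem=[0,0,0,0]
After op 7 (STO M3): stack=[empty] mem=[0,0,0,39]
After op 8 (RCL M3): stack=[39] mem=[0,0,0,39]
After op 9 (pop): stack=[empty] mem=[0,0,0,39]
After op 10 (push 5): stack=[5] mem=[0,0,0,39]
After op 11 (dup): stack=[5,5] mem=[0,0,0,39]
After op 12 (swap): stack=[5,5] mem=[0,0,0,39]
After op 13 (push 18): stack=[5,5,18] mem=[0,0,0,39]
After op 14 (STO M0): stack=[5,5] mem=[18,0,0,39]
After op 15 (*): stack=[25] mem=[18,0,0,39]
After op 16 (push 15): stack=[25,15] mem=[18,0,0,39]
After op 17 (pop): stack=[25] mem=[18,0,0,39]
After op 18 (pop): stack=[empty] mem=[18,0,0,39]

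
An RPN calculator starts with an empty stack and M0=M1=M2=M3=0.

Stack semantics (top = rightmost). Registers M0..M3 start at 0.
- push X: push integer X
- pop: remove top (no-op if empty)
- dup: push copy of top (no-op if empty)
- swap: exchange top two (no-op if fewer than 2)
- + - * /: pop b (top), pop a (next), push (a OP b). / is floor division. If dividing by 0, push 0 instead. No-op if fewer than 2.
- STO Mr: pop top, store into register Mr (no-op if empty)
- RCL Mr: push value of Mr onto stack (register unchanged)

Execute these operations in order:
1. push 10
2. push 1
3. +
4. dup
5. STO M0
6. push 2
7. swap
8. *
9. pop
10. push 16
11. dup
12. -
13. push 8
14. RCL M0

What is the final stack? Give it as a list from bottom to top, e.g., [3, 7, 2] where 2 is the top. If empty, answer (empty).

Answer: [0, 8, 11]

Derivation:
After op 1 (push 10): stack=[10] mem=[0,0,0,0]
After op 2 (push 1): stack=[10,1] mem=[0,0,0,0]
After op 3 (+): stack=[11] mem=[0,0,0,0]
After op 4 (dup): stack=[11,11] mem=[0,0,0,0]
After op 5 (STO M0): stack=[11] mem=[11,0,0,0]
After op 6 (push 2): stack=[11,2] mem=[11,0,0,0]
After op 7 (swap): stack=[2,11] mem=[11,0,0,0]
After op 8 (*): stack=[22] mem=[11,0,0,0]
After op 9 (pop): stack=[empty] mem=[11,0,0,0]
After op 10 (push 16): stack=[16] mem=[11,0,0,0]
After op 11 (dup): stack=[16,16] mem=[11,0,0,0]
After op 12 (-): stack=[0] mem=[11,0,0,0]
After op 13 (push 8): stack=[0,8] mem=[11,0,0,0]
After op 14 (RCL M0): stack=[0,8,11] mem=[11,0,0,0]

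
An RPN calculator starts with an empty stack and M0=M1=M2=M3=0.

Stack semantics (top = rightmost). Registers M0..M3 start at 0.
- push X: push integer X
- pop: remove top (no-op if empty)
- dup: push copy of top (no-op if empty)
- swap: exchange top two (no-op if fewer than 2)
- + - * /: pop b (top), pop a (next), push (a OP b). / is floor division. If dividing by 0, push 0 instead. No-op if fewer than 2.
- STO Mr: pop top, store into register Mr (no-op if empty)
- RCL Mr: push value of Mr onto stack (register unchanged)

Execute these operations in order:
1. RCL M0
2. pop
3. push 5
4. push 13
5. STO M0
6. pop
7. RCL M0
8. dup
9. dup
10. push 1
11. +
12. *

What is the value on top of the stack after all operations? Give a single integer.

After op 1 (RCL M0): stack=[0] mem=[0,0,0,0]
After op 2 (pop): stack=[empty] mem=[0,0,0,0]
After op 3 (push 5): stack=[5] mem=[0,0,0,0]
After op 4 (push 13): stack=[5,13] mem=[0,0,0,0]
After op 5 (STO M0): stack=[5] mem=[13,0,0,0]
After op 6 (pop): stack=[empty] mem=[13,0,0,0]
After op 7 (RCL M0): stack=[13] mem=[13,0,0,0]
After op 8 (dup): stack=[13,13] mem=[13,0,0,0]
After op 9 (dup): stack=[13,13,13] mem=[13,0,0,0]
After op 10 (push 1): stack=[13,13,13,1] mem=[13,0,0,0]
After op 11 (+): stack=[13,13,14] mem=[13,0,0,0]
After op 12 (*): stack=[13,182] mem=[13,0,0,0]

Answer: 182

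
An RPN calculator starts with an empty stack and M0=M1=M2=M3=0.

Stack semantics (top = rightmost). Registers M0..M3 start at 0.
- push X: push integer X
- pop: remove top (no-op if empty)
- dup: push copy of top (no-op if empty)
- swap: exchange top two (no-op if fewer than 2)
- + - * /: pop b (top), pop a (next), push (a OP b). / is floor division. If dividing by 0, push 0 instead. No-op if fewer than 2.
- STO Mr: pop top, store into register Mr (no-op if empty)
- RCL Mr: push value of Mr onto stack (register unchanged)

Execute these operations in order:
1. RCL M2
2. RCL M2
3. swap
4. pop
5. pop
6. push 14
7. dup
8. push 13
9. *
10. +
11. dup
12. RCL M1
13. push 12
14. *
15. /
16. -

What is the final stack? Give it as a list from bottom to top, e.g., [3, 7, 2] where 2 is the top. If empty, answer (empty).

Answer: [196]

Derivation:
After op 1 (RCL M2): stack=[0] mem=[0,0,0,0]
After op 2 (RCL M2): stack=[0,0] mem=[0,0,0,0]
After op 3 (swap): stack=[0,0] mem=[0,0,0,0]
After op 4 (pop): stack=[0] mem=[0,0,0,0]
After op 5 (pop): stack=[empty] mem=[0,0,0,0]
After op 6 (push 14): stack=[14] mem=[0,0,0,0]
After op 7 (dup): stack=[14,14] mem=[0,0,0,0]
After op 8 (push 13): stack=[14,14,13] mem=[0,0,0,0]
After op 9 (*): stack=[14,182] mem=[0,0,0,0]
After op 10 (+): stack=[196] mem=[0,0,0,0]
After op 11 (dup): stack=[196,196] mem=[0,0,0,0]
After op 12 (RCL M1): stack=[196,196,0] mem=[0,0,0,0]
After op 13 (push 12): stack=[196,196,0,12] mem=[0,0,0,0]
After op 14 (*): stack=[196,196,0] mem=[0,0,0,0]
After op 15 (/): stack=[196,0] mem=[0,0,0,0]
After op 16 (-): stack=[196] mem=[0,0,0,0]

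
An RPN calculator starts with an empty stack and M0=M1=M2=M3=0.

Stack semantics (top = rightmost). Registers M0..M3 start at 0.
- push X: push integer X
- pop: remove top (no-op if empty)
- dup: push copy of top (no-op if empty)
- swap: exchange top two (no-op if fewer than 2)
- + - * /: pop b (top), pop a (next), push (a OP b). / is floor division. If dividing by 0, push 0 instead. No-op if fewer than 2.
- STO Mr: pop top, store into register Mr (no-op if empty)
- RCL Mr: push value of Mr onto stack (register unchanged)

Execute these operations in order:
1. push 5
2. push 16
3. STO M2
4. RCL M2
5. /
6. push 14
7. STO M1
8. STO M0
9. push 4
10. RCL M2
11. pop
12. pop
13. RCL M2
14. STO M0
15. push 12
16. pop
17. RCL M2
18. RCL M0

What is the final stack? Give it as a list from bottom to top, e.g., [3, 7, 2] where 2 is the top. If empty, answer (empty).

After op 1 (push 5): stack=[5] mem=[0,0,0,0]
After op 2 (push 16): stack=[5,16] mem=[0,0,0,0]
After op 3 (STO M2): stack=[5] mem=[0,0,16,0]
After op 4 (RCL M2): stack=[5,16] mem=[0,0,16,0]
After op 5 (/): stack=[0] mem=[0,0,16,0]
After op 6 (push 14): stack=[0,14] mem=[0,0,16,0]
After op 7 (STO M1): stack=[0] mem=[0,14,16,0]
After op 8 (STO M0): stack=[empty] mem=[0,14,16,0]
After op 9 (push 4): stack=[4] mem=[0,14,16,0]
After op 10 (RCL M2): stack=[4,16] mem=[0,14,16,0]
After op 11 (pop): stack=[4] mem=[0,14,16,0]
After op 12 (pop): stack=[empty] mem=[0,14,16,0]
After op 13 (RCL M2): stack=[16] mem=[0,14,16,0]
After op 14 (STO M0): stack=[empty] mem=[16,14,16,0]
After op 15 (push 12): stack=[12] mem=[16,14,16,0]
After op 16 (pop): stack=[empty] mem=[16,14,16,0]
After op 17 (RCL M2): stack=[16] mem=[16,14,16,0]
After op 18 (RCL M0): stack=[16,16] mem=[16,14,16,0]

Answer: [16, 16]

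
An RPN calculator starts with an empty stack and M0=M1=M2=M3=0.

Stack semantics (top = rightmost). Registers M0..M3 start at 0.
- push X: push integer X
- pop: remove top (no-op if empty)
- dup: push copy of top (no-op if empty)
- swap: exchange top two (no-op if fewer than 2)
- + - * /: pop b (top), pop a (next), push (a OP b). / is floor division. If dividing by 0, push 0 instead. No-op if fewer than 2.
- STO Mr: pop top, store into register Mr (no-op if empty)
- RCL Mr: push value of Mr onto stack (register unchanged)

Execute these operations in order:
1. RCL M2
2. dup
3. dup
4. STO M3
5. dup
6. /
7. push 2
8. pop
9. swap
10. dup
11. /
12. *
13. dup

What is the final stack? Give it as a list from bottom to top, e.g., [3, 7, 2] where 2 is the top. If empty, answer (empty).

Answer: [0, 0]

Derivation:
After op 1 (RCL M2): stack=[0] mem=[0,0,0,0]
After op 2 (dup): stack=[0,0] mem=[0,0,0,0]
After op 3 (dup): stack=[0,0,0] mem=[0,0,0,0]
After op 4 (STO M3): stack=[0,0] mem=[0,0,0,0]
After op 5 (dup): stack=[0,0,0] mem=[0,0,0,0]
After op 6 (/): stack=[0,0] mem=[0,0,0,0]
After op 7 (push 2): stack=[0,0,2] mem=[0,0,0,0]
After op 8 (pop): stack=[0,0] mem=[0,0,0,0]
After op 9 (swap): stack=[0,0] mem=[0,0,0,0]
After op 10 (dup): stack=[0,0,0] mem=[0,0,0,0]
After op 11 (/): stack=[0,0] mem=[0,0,0,0]
After op 12 (*): stack=[0] mem=[0,0,0,0]
After op 13 (dup): stack=[0,0] mem=[0,0,0,0]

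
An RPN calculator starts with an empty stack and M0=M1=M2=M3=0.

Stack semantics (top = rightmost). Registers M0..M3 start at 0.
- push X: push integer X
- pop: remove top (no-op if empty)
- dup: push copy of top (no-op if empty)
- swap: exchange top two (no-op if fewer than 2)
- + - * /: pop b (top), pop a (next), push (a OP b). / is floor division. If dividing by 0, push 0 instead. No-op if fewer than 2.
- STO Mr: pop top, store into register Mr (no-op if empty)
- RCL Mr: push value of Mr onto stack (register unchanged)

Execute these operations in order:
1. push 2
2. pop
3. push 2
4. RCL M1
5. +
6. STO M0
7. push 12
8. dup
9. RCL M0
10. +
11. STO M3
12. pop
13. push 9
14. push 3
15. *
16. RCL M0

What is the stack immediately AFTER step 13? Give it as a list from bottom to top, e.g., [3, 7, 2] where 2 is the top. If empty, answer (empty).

After op 1 (push 2): stack=[2] mem=[0,0,0,0]
After op 2 (pop): stack=[empty] mem=[0,0,0,0]
After op 3 (push 2): stack=[2] mem=[0,0,0,0]
After op 4 (RCL M1): stack=[2,0] mem=[0,0,0,0]
After op 5 (+): stack=[2] mem=[0,0,0,0]
After op 6 (STO M0): stack=[empty] mem=[2,0,0,0]
After op 7 (push 12): stack=[12] mem=[2,0,0,0]
After op 8 (dup): stack=[12,12] mem=[2,0,0,0]
After op 9 (RCL M0): stack=[12,12,2] mem=[2,0,0,0]
After op 10 (+): stack=[12,14] mem=[2,0,0,0]
After op 11 (STO M3): stack=[12] mem=[2,0,0,14]
After op 12 (pop): stack=[empty] mem=[2,0,0,14]
After op 13 (push 9): stack=[9] mem=[2,0,0,14]

[9]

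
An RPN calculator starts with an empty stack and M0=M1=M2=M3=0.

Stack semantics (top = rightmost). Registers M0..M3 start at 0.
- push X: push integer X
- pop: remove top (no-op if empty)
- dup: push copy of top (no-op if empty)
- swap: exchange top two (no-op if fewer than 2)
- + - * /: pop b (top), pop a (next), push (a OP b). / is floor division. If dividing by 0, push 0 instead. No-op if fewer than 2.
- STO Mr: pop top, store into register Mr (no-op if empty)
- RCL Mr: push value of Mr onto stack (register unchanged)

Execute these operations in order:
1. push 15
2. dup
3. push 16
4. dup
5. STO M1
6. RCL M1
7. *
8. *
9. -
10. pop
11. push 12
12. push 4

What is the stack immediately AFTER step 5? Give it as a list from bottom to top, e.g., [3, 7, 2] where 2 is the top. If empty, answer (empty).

After op 1 (push 15): stack=[15] mem=[0,0,0,0]
After op 2 (dup): stack=[15,15] mem=[0,0,0,0]
After op 3 (push 16): stack=[15,15,16] mem=[0,0,0,0]
After op 4 (dup): stack=[15,15,16,16] mem=[0,0,0,0]
After op 5 (STO M1): stack=[15,15,16] mem=[0,16,0,0]

[15, 15, 16]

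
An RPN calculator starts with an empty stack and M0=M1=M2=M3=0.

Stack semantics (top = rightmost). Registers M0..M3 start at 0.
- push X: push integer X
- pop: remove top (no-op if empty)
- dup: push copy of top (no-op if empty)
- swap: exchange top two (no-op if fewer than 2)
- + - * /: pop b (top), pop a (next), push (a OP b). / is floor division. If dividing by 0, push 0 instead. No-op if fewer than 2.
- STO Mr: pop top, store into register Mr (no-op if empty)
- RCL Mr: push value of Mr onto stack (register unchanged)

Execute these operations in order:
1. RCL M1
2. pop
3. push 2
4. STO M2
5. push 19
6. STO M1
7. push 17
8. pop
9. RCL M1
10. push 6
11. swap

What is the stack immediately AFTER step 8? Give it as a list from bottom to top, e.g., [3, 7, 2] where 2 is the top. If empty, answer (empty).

After op 1 (RCL M1): stack=[0] mem=[0,0,0,0]
After op 2 (pop): stack=[empty] mem=[0,0,0,0]
After op 3 (push 2): stack=[2] mem=[0,0,0,0]
After op 4 (STO M2): stack=[empty] mem=[0,0,2,0]
After op 5 (push 19): stack=[19] mem=[0,0,2,0]
After op 6 (STO M1): stack=[empty] mem=[0,19,2,0]
After op 7 (push 17): stack=[17] mem=[0,19,2,0]
After op 8 (pop): stack=[empty] mem=[0,19,2,0]

(empty)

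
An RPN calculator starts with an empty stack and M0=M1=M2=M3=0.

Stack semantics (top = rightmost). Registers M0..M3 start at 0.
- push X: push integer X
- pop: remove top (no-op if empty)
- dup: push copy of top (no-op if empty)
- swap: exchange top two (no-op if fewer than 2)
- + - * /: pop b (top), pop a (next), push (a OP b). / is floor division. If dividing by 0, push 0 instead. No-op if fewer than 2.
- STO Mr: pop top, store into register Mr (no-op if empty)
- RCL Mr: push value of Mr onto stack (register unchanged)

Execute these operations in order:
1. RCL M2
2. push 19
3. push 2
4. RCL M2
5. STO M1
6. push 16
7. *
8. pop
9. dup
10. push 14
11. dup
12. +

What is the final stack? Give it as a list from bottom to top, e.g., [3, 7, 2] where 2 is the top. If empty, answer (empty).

After op 1 (RCL M2): stack=[0] mem=[0,0,0,0]
After op 2 (push 19): stack=[0,19] mem=[0,0,0,0]
After op 3 (push 2): stack=[0,19,2] mem=[0,0,0,0]
After op 4 (RCL M2): stack=[0,19,2,0] mem=[0,0,0,0]
After op 5 (STO M1): stack=[0,19,2] mem=[0,0,0,0]
After op 6 (push 16): stack=[0,19,2,16] mem=[0,0,0,0]
After op 7 (*): stack=[0,19,32] mem=[0,0,0,0]
After op 8 (pop): stack=[0,19] mem=[0,0,0,0]
After op 9 (dup): stack=[0,19,19] mem=[0,0,0,0]
After op 10 (push 14): stack=[0,19,19,14] mem=[0,0,0,0]
After op 11 (dup): stack=[0,19,19,14,14] mem=[0,0,0,0]
After op 12 (+): stack=[0,19,19,28] mem=[0,0,0,0]

Answer: [0, 19, 19, 28]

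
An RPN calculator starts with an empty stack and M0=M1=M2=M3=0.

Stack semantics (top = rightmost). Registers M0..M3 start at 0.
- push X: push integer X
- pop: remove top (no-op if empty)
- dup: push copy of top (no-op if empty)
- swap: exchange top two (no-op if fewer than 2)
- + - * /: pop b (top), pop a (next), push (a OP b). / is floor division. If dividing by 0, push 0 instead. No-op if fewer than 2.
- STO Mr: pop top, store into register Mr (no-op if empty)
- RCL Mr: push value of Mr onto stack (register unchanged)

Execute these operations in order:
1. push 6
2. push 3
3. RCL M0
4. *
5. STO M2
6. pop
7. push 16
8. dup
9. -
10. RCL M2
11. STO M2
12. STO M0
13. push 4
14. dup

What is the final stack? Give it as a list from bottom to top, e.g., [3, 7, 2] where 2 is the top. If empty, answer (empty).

After op 1 (push 6): stack=[6] mem=[0,0,0,0]
After op 2 (push 3): stack=[6,3] mem=[0,0,0,0]
After op 3 (RCL M0): stack=[6,3,0] mem=[0,0,0,0]
After op 4 (*): stack=[6,0] mem=[0,0,0,0]
After op 5 (STO M2): stack=[6] mem=[0,0,0,0]
After op 6 (pop): stack=[empty] mem=[0,0,0,0]
After op 7 (push 16): stack=[16] mem=[0,0,0,0]
After op 8 (dup): stack=[16,16] mem=[0,0,0,0]
After op 9 (-): stack=[0] mem=[0,0,0,0]
After op 10 (RCL M2): stack=[0,0] mem=[0,0,0,0]
After op 11 (STO M2): stack=[0] mem=[0,0,0,0]
After op 12 (STO M0): stack=[empty] mem=[0,0,0,0]
After op 13 (push 4): stack=[4] mem=[0,0,0,0]
After op 14 (dup): stack=[4,4] mem=[0,0,0,0]

Answer: [4, 4]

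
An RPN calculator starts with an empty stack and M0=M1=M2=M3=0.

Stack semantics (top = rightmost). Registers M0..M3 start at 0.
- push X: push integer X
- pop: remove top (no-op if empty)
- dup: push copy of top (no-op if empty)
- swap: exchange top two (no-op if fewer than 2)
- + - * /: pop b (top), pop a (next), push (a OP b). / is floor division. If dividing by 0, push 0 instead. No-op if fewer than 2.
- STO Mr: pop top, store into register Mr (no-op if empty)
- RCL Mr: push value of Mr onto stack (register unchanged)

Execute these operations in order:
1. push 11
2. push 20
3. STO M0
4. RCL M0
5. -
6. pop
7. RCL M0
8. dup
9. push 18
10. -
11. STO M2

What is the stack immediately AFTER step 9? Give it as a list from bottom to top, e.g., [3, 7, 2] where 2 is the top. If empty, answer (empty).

After op 1 (push 11): stack=[11] mem=[0,0,0,0]
After op 2 (push 20): stack=[11,20] mem=[0,0,0,0]
After op 3 (STO M0): stack=[11] mem=[20,0,0,0]
After op 4 (RCL M0): stack=[11,20] mem=[20,0,0,0]
After op 5 (-): stack=[-9] mem=[20,0,0,0]
After op 6 (pop): stack=[empty] mem=[20,0,0,0]
After op 7 (RCL M0): stack=[20] mem=[20,0,0,0]
After op 8 (dup): stack=[20,20] mem=[20,0,0,0]
After op 9 (push 18): stack=[20,20,18] mem=[20,0,0,0]

[20, 20, 18]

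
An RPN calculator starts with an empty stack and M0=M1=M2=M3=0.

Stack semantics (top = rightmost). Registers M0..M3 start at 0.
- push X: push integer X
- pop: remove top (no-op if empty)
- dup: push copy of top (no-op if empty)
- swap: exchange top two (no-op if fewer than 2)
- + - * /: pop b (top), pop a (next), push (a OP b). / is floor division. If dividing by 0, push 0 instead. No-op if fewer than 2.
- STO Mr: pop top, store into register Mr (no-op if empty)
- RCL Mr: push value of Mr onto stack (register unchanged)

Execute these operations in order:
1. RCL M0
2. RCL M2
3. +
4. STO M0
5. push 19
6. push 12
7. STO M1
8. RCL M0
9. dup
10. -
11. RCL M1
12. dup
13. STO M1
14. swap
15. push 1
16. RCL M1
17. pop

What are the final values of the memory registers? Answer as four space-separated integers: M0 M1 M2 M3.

After op 1 (RCL M0): stack=[0] mem=[0,0,0,0]
After op 2 (RCL M2): stack=[0,0] mem=[0,0,0,0]
After op 3 (+): stack=[0] mem=[0,0,0,0]
After op 4 (STO M0): stack=[empty] mem=[0,0,0,0]
After op 5 (push 19): stack=[19] mem=[0,0,0,0]
After op 6 (push 12): stack=[19,12] mem=[0,0,0,0]
After op 7 (STO M1): stack=[19] mem=[0,12,0,0]
After op 8 (RCL M0): stack=[19,0] mem=[0,12,0,0]
After op 9 (dup): stack=[19,0,0] mem=[0,12,0,0]
After op 10 (-): stack=[19,0] mem=[0,12,0,0]
After op 11 (RCL M1): stack=[19,0,12] mem=[0,12,0,0]
After op 12 (dup): stack=[19,0,12,12] mem=[0,12,0,0]
After op 13 (STO M1): stack=[19,0,12] mem=[0,12,0,0]
After op 14 (swap): stack=[19,12,0] mem=[0,12,0,0]
After op 15 (push 1): stack=[19,12,0,1] mem=[0,12,0,0]
After op 16 (RCL M1): stack=[19,12,0,1,12] mem=[0,12,0,0]
After op 17 (pop): stack=[19,12,0,1] mem=[0,12,0,0]

Answer: 0 12 0 0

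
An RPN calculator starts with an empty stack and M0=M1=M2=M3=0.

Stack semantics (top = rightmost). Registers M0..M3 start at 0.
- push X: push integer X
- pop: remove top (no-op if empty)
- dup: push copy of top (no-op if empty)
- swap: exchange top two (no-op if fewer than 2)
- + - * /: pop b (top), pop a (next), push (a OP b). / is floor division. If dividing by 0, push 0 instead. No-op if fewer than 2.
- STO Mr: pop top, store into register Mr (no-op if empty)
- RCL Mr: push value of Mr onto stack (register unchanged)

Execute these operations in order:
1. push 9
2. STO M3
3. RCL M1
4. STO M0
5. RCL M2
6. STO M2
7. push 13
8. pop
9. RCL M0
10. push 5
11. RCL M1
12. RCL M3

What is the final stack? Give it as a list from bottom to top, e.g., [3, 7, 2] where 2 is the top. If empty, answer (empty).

After op 1 (push 9): stack=[9] mem=[0,0,0,0]
After op 2 (STO M3): stack=[empty] mem=[0,0,0,9]
After op 3 (RCL M1): stack=[0] mem=[0,0,0,9]
After op 4 (STO M0): stack=[empty] mem=[0,0,0,9]
After op 5 (RCL M2): stack=[0] mem=[0,0,0,9]
After op 6 (STO M2): stack=[empty] mem=[0,0,0,9]
After op 7 (push 13): stack=[13] mem=[0,0,0,9]
After op 8 (pop): stack=[empty] mem=[0,0,0,9]
After op 9 (RCL M0): stack=[0] mem=[0,0,0,9]
After op 10 (push 5): stack=[0,5] mem=[0,0,0,9]
After op 11 (RCL M1): stack=[0,5,0] mem=[0,0,0,9]
After op 12 (RCL M3): stack=[0,5,0,9] mem=[0,0,0,9]

Answer: [0, 5, 0, 9]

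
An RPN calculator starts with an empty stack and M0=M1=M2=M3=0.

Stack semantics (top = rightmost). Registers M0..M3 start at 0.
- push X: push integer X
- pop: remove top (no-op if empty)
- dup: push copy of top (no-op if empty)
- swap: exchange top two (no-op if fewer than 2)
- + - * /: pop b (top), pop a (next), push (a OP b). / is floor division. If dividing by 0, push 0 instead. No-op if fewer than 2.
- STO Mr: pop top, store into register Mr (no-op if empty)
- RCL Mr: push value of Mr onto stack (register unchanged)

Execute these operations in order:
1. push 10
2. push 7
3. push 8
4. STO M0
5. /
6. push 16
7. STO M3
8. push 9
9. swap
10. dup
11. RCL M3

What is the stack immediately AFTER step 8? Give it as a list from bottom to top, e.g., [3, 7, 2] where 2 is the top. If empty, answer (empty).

After op 1 (push 10): stack=[10] mem=[0,0,0,0]
After op 2 (push 7): stack=[10,7] mem=[0,0,0,0]
After op 3 (push 8): stack=[10,7,8] mem=[0,0,0,0]
After op 4 (STO M0): stack=[10,7] mem=[8,0,0,0]
After op 5 (/): stack=[1] mem=[8,0,0,0]
After op 6 (push 16): stack=[1,16] mem=[8,0,0,0]
After op 7 (STO M3): stack=[1] mem=[8,0,0,16]
After op 8 (push 9): stack=[1,9] mem=[8,0,0,16]

[1, 9]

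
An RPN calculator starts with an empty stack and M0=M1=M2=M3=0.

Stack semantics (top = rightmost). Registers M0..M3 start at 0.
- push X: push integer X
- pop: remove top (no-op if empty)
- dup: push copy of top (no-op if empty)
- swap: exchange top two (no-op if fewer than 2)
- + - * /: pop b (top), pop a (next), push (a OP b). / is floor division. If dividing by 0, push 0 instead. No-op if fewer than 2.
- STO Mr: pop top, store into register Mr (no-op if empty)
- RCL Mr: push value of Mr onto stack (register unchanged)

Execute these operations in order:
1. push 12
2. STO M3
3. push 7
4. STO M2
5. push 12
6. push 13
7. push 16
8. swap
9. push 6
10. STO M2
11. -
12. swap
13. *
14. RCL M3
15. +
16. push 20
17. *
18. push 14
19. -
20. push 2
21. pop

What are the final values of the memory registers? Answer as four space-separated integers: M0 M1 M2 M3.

After op 1 (push 12): stack=[12] mem=[0,0,0,0]
After op 2 (STO M3): stack=[empty] mem=[0,0,0,12]
After op 3 (push 7): stack=[7] mem=[0,0,0,12]
After op 4 (STO M2): stack=[empty] mem=[0,0,7,12]
After op 5 (push 12): stack=[12] mem=[0,0,7,12]
After op 6 (push 13): stack=[12,13] mem=[0,0,7,12]
After op 7 (push 16): stack=[12,13,16] mem=[0,0,7,12]
After op 8 (swap): stack=[12,16,13] mem=[0,0,7,12]
After op 9 (push 6): stack=[12,16,13,6] mem=[0,0,7,12]
After op 10 (STO M2): stack=[12,16,13] mem=[0,0,6,12]
After op 11 (-): stack=[12,3] mem=[0,0,6,12]
After op 12 (swap): stack=[3,12] mem=[0,0,6,12]
After op 13 (*): stack=[36] mem=[0,0,6,12]
After op 14 (RCL M3): stack=[36,12] mem=[0,0,6,12]
After op 15 (+): stack=[48] mem=[0,0,6,12]
After op 16 (push 20): stack=[48,20] mem=[0,0,6,12]
After op 17 (*): stack=[960] mem=[0,0,6,12]
After op 18 (push 14): stack=[960,14] mem=[0,0,6,12]
After op 19 (-): stack=[946] mem=[0,0,6,12]
After op 20 (push 2): stack=[946,2] mem=[0,0,6,12]
After op 21 (pop): stack=[946] mem=[0,0,6,12]

Answer: 0 0 6 12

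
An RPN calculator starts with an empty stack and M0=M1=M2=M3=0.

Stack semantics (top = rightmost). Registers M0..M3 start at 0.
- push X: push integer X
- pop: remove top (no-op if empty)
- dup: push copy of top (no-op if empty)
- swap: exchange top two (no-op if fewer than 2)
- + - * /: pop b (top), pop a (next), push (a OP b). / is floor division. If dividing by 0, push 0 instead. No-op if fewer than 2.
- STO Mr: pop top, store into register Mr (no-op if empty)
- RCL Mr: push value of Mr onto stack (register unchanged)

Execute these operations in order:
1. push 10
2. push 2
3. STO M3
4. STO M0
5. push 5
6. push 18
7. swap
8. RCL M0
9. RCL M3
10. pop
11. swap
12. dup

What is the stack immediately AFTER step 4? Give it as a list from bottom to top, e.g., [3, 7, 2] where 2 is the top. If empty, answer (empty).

After op 1 (push 10): stack=[10] mem=[0,0,0,0]
After op 2 (push 2): stack=[10,2] mem=[0,0,0,0]
After op 3 (STO M3): stack=[10] mem=[0,0,0,2]
After op 4 (STO M0): stack=[empty] mem=[10,0,0,2]

(empty)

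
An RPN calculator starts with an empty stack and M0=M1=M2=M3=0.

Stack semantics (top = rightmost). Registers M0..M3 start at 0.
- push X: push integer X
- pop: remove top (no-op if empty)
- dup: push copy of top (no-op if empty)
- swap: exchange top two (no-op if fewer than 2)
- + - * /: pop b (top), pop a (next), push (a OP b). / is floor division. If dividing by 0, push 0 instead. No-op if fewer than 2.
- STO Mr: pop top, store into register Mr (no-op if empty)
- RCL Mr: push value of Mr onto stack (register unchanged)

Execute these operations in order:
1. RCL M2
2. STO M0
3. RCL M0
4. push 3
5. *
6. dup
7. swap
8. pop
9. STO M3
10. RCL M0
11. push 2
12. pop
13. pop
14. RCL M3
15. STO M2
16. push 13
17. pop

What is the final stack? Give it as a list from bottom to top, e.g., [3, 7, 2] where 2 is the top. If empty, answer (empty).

Answer: (empty)

Derivation:
After op 1 (RCL M2): stack=[0] mem=[0,0,0,0]
After op 2 (STO M0): stack=[empty] mem=[0,0,0,0]
After op 3 (RCL M0): stack=[0] mem=[0,0,0,0]
After op 4 (push 3): stack=[0,3] mem=[0,0,0,0]
After op 5 (*): stack=[0] mem=[0,0,0,0]
After op 6 (dup): stack=[0,0] mem=[0,0,0,0]
After op 7 (swap): stack=[0,0] mem=[0,0,0,0]
After op 8 (pop): stack=[0] mem=[0,0,0,0]
After op 9 (STO M3): stack=[empty] mem=[0,0,0,0]
After op 10 (RCL M0): stack=[0] mem=[0,0,0,0]
After op 11 (push 2): stack=[0,2] mem=[0,0,0,0]
After op 12 (pop): stack=[0] mem=[0,0,0,0]
After op 13 (pop): stack=[empty] mem=[0,0,0,0]
After op 14 (RCL M3): stack=[0] mem=[0,0,0,0]
After op 15 (STO M2): stack=[empty] mem=[0,0,0,0]
After op 16 (push 13): stack=[13] mem=[0,0,0,0]
After op 17 (pop): stack=[empty] mem=[0,0,0,0]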